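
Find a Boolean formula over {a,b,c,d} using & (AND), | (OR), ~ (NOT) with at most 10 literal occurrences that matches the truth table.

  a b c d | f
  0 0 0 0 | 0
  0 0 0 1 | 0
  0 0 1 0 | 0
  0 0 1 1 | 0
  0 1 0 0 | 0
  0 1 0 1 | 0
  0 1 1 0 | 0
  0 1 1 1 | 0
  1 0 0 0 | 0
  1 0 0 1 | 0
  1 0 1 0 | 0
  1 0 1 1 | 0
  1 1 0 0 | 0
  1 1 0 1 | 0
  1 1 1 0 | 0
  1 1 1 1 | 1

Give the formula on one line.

((((a & b) & (c & b)) | (~d & (~a | ~b))) & (a & d))

  (a & b) = 0000000000001111
  (c & b) = 0000001100000011
  ((a & b) & (c & b)) = 0000000000000011
  ~d = 1010101010101010
  ~a = 1111111100000000
  ~b = 1111000011110000
  (~a | ~b) = 1111111111110000
  (~d & (~a | ~b)) = 1010101010100000
  (((a & b) & (c & b)) | (~d & (~a | ~b))) = 1010101010100011
  (a & d) = 0000000001010101
  ((((a & b) & (c & b)) | (~d & (~a | ~b))) & (a & d)) = 0000000000000001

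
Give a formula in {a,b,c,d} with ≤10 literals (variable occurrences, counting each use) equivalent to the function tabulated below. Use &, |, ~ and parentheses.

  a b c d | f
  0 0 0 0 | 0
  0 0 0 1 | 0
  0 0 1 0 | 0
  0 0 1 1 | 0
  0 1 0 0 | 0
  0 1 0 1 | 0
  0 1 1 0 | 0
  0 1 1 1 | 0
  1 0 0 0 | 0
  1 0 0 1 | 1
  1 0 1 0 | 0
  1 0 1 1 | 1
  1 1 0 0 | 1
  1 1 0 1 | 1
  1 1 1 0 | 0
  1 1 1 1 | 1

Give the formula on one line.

  ~b = 1111000011110000
  (c | ~b) = 1111001111110011
  (a | (c | ~b)) = 1111001111111111
  ~c = 1100110011001100
  (b & ~c) = 0000110000001100
  (a & d) = 0000000001010101
  ((b & ~c) | (a & d)) = 0000110001011101
  ((a | (c | ~b)) & ((b & ~c) | (a & d))) = 0000000001011101

((a | (c | ~b)) & ((b & ~c) | (a & d)))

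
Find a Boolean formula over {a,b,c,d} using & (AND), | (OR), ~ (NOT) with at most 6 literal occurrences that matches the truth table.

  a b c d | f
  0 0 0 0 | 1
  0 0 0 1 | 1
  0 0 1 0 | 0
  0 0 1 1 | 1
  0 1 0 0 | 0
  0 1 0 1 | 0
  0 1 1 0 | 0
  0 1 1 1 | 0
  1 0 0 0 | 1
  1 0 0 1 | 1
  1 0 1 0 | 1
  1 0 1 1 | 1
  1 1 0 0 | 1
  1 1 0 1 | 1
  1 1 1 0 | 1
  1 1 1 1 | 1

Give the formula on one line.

  ~b = 1111000011110000
  (a | d) = 0101010111111111
  (~b & (a | d)) = 0101000011110000
  ~c = 1100110011001100
  (~b & ~c) = 1100000011000000
  ((~b & (a | d)) | (~b & ~c)) = 1101000011110000
  (((~b & (a | d)) | (~b & ~c)) | a) = 1101000011111111

(((~b & (a | d)) | (~b & ~c)) | a)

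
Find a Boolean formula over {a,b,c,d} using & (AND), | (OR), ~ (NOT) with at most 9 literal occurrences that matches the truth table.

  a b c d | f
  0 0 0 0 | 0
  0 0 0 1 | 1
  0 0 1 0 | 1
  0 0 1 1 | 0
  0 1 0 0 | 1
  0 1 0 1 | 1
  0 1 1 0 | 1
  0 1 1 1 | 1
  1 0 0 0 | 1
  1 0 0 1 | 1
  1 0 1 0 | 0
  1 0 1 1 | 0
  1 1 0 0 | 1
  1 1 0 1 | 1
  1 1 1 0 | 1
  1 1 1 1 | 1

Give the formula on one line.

  ~d = 1010101010101010
  ~a = 1111111100000000
  (~d & ~a) = 1010101000000000
  ~b = 1111000011110000
  (a & ~b) = 0000000011110000
  (c | (a & ~b)) = 0011001111110011
  ((~d & ~a) & (c | (a & ~b))) = 0010001000000000
  (((~d & ~a) & (c | (a & ~b))) | b) = 0010111100001111
  (a | d) = 0101010111111111
  ~c = 1100110011001100
  ((a | d) & ~c) = 0100010011001100
  ((((~d & ~a) & (c | (a & ~b))) | b) | ((a | d) & ~c)) = 0110111111001111

((((~d & ~a) & (c | (a & ~b))) | b) | ((a | d) & ~c))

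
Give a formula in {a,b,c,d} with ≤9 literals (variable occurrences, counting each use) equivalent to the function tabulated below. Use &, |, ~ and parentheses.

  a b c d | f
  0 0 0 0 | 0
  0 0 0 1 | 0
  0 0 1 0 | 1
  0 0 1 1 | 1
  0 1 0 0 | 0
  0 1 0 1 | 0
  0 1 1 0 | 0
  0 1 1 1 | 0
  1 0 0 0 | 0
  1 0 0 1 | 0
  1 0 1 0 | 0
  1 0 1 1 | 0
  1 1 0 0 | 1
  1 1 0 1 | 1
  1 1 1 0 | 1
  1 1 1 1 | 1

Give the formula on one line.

((a | (~b & ((~d | ~a) & c))) & (b | ~a))

  ~b = 1111000011110000
  ~d = 1010101010101010
  ~a = 1111111100000000
  (~d | ~a) = 1111111110101010
  ((~d | ~a) & c) = 0011001100100010
  (~b & ((~d | ~a) & c)) = 0011000000100000
  (a | (~b & ((~d | ~a) & c))) = 0011000011111111
  (b | ~a) = 1111111100001111
  ((a | (~b & ((~d | ~a) & c))) & (b | ~a)) = 0011000000001111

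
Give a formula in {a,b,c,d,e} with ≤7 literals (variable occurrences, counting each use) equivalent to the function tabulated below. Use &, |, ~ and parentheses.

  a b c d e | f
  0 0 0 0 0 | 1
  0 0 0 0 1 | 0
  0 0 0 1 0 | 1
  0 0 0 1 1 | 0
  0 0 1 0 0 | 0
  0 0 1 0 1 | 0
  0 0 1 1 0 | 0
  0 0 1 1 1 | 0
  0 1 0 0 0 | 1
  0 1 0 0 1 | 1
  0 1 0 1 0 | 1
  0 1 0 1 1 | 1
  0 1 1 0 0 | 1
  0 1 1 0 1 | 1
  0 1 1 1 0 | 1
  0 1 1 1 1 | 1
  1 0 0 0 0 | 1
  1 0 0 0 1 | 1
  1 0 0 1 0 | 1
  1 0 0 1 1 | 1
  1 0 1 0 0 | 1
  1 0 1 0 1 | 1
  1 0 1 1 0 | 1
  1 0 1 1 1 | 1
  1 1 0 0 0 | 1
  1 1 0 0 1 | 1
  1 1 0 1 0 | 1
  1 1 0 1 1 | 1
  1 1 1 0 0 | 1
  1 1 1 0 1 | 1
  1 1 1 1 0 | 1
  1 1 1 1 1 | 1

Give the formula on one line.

((b | (~e & ~c)) | (a & ~b))

  ~e = 10101010101010101010101010101010
  ~c = 11110000111100001111000011110000
  (~e & ~c) = 10100000101000001010000010100000
  (b | (~e & ~c)) = 10100000111111111010000011111111
  ~b = 11111111000000001111111100000000
  (a & ~b) = 00000000000000001111111100000000
  ((b | (~e & ~c)) | (a & ~b)) = 10100000111111111111111111111111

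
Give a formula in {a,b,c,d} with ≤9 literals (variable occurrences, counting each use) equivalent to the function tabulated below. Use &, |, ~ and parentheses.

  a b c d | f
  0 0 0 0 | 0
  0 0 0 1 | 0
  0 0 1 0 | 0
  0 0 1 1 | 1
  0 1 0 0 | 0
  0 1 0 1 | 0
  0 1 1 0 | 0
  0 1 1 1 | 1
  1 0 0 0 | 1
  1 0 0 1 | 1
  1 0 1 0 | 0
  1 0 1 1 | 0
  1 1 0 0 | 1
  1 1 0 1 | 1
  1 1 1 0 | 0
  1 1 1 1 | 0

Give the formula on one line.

((a & ~c) | ((~a & c) & (d & (~a | ~b))))

  ~c = 1100110011001100
  (a & ~c) = 0000000011001100
  ~a = 1111111100000000
  (~a & c) = 0011001100000000
  ~b = 1111000011110000
  (~a | ~b) = 1111111111110000
  (d & (~a | ~b)) = 0101010101010000
  ((~a & c) & (d & (~a | ~b))) = 0001000100000000
  ((a & ~c) | ((~a & c) & (d & (~a | ~b)))) = 0001000111001100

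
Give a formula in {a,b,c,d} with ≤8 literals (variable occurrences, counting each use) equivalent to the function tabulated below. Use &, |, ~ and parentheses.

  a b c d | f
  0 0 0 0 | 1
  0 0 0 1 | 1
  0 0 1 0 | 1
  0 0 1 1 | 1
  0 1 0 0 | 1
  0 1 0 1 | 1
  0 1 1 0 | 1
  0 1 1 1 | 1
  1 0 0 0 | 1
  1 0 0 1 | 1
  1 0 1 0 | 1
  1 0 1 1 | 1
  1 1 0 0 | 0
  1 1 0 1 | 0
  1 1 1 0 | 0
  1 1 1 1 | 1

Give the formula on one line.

((~b | ~a) | ((c & b) & d))

  ~b = 1111000011110000
  ~a = 1111111100000000
  (~b | ~a) = 1111111111110000
  (c & b) = 0000001100000011
  ((c & b) & d) = 0000000100000001
  ((~b | ~a) | ((c & b) & d)) = 1111111111110001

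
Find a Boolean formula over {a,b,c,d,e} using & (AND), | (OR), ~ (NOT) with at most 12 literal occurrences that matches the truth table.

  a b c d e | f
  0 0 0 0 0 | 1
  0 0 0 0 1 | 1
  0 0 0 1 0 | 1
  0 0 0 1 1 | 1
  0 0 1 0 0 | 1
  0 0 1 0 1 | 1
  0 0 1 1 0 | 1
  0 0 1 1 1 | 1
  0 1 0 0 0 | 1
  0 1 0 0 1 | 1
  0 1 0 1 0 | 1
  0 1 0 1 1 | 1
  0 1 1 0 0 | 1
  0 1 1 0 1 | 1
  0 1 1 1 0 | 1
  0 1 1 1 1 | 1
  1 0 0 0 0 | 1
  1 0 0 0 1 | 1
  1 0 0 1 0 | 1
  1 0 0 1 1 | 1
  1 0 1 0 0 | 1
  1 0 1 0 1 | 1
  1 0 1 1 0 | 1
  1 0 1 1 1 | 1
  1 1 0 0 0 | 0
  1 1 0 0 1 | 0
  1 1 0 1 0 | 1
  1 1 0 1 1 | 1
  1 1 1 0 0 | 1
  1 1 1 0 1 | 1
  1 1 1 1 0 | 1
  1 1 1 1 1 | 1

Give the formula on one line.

  ~a = 11111111111111110000000000000000
  ~c = 11110000111100001111000011110000
  ~b = 11111111000000001111111100000000
  (~c & ~b) = 11110000000000001111000000000000
  ((~c & ~b) | c) = 11111111000011111111111100001111
  (d & ~a) = 00110011001100110000000000000000
  (((~c & ~b) | c) | (d & ~a)) = 11111111001111111111111100001111
  (d & b) = 00000000001100110000000000110011
  ((((~c & ~b) | c) | (d & ~a)) | (d & b)) = 11111111001111111111111100111111
  (a & ((((~c & ~b) | c) | (d & ~a)) | (d & b))) = 00000000000000001111111100111111
  (~a | (a & ((((~c & ~b) | c) | (d & ~a)) | (d & b)))) = 11111111111111111111111100111111

(~a | (a & ((((~c & ~b) | c) | (d & ~a)) | (d & b))))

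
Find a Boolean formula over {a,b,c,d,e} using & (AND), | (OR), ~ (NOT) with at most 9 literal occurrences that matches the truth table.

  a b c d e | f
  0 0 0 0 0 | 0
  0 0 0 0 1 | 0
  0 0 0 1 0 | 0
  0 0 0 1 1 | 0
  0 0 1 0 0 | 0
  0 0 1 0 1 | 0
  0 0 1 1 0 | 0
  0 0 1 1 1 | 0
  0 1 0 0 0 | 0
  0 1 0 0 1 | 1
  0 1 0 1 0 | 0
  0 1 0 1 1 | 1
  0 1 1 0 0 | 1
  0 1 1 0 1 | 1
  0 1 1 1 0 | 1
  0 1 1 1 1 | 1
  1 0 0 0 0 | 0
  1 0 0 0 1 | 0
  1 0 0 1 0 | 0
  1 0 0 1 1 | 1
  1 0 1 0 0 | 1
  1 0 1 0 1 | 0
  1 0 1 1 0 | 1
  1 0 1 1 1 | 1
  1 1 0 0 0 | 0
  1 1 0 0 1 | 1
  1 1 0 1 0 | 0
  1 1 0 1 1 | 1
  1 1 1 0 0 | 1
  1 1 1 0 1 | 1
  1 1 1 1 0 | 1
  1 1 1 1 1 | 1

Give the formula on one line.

((b | ((d | ~e) & a)) & (e | (c | (b & e))))

  ~e = 10101010101010101010101010101010
  (d | ~e) = 10111011101110111011101110111011
  ((d | ~e) & a) = 00000000000000001011101110111011
  (b | ((d | ~e) & a)) = 00000000111111111011101111111111
  (b & e) = 00000000010101010000000001010101
  (c | (b & e)) = 00001111010111110000111101011111
  (e | (c | (b & e))) = 01011111010111110101111101011111
  ((b | ((d | ~e) & a)) & (e | (c | (b & e)))) = 00000000010111110001101101011111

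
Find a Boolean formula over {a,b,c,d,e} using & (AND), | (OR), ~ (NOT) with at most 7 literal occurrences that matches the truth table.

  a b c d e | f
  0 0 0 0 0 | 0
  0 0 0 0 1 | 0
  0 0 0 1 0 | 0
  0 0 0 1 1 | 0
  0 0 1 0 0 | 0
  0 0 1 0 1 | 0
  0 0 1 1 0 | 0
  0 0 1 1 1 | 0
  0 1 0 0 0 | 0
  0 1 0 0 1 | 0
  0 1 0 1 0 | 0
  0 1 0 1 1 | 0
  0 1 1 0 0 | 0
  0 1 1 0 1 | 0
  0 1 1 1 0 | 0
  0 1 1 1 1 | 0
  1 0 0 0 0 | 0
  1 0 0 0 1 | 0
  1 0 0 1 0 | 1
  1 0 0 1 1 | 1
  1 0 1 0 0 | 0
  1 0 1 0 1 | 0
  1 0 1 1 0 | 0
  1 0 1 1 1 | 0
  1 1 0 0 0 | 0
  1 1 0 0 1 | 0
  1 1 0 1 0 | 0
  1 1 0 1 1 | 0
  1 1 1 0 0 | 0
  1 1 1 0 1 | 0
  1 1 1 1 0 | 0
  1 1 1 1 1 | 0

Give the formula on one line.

  (a & d) = 00000000000000000011001100110011
  ~b = 11111111000000001111111100000000
  ((a & d) & ~b) = 00000000000000000011001100000000
  ~c = 11110000111100001111000011110000
  (((a & d) & ~b) & ~c) = 00000000000000000011000000000000

(((a & d) & ~b) & ~c)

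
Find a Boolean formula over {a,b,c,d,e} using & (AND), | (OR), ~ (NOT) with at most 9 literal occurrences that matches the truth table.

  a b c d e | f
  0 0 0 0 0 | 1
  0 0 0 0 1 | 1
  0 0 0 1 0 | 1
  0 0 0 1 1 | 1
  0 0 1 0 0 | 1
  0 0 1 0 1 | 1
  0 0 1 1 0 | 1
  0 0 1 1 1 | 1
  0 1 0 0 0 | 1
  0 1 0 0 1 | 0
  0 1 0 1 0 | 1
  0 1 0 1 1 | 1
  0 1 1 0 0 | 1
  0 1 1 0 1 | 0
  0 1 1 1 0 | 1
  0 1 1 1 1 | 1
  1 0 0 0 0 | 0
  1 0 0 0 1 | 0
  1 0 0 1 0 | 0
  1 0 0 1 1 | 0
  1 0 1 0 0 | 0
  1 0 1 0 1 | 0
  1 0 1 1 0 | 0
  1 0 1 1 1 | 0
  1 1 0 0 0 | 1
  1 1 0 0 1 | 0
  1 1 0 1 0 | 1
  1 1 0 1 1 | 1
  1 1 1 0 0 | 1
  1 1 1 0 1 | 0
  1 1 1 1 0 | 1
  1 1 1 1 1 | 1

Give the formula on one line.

((((d | ~e) & b) | ((~a & d) | ~b)) & (~a | b))

  ~e = 10101010101010101010101010101010
  (d | ~e) = 10111011101110111011101110111011
  ((d | ~e) & b) = 00000000101110110000000010111011
  ~a = 11111111111111110000000000000000
  (~a & d) = 00110011001100110000000000000000
  ~b = 11111111000000001111111100000000
  ((~a & d) | ~b) = 11111111001100111111111100000000
  (((d | ~e) & b) | ((~a & d) | ~b)) = 11111111101110111111111110111011
  (~a | b) = 11111111111111110000000011111111
  ((((d | ~e) & b) | ((~a & d) | ~b)) & (~a | b)) = 11111111101110110000000010111011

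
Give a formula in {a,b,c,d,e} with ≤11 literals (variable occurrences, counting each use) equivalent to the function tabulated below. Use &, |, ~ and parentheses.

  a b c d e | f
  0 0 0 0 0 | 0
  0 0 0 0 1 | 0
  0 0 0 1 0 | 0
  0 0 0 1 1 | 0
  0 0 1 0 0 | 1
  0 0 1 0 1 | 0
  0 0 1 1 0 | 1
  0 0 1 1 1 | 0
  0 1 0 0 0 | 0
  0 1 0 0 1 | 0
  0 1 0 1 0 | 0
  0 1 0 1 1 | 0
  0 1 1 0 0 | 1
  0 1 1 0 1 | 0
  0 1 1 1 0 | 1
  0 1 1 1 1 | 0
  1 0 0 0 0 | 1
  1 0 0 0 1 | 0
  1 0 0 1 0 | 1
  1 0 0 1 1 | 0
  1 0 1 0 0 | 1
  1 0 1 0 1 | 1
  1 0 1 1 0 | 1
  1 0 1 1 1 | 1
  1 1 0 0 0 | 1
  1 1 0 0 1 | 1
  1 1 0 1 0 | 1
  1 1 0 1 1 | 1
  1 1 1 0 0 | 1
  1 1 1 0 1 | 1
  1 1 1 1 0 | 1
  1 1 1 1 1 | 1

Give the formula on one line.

  ~e = 10101010101010101010101010101010
  (b | ~e) = 10101010111111111010101011111111
  (a & c) = 00000000000000000000111100001111
  ((b | ~e) | (a & c)) = 10101010111111111010111111111111
  (((b | ~e) | (a & c)) & a) = 00000000000000001010111111111111
  ((((b | ~e) | (a & c)) & a) & e) = 00000000000000000000010101010101
  (~e | ((((b | ~e) | (a & c)) & a) & e)) = 10101010101010101010111111111111
  (c | a) = 00001111000011111111111111111111
  ((~e | ((((b | ~e) | (a & c)) & a) & e)) & (c | a)) = 00001010000010101010111111111111

((~e | ((((b | ~e) | (a & c)) & a) & e)) & (c | a))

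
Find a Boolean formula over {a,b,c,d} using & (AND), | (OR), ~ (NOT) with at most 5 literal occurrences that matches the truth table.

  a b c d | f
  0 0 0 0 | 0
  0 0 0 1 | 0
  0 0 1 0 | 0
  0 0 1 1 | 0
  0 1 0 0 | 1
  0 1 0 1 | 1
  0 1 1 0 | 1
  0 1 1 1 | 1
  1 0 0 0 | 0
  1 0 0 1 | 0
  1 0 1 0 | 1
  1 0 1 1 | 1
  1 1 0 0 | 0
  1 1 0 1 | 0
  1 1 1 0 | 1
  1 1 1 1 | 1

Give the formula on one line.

((a & (c | ~a)) | (~a & b))

  ~a = 1111111100000000
  (c | ~a) = 1111111100110011
  (a & (c | ~a)) = 0000000000110011
  (~a & b) = 0000111100000000
  ((a & (c | ~a)) | (~a & b)) = 0000111100110011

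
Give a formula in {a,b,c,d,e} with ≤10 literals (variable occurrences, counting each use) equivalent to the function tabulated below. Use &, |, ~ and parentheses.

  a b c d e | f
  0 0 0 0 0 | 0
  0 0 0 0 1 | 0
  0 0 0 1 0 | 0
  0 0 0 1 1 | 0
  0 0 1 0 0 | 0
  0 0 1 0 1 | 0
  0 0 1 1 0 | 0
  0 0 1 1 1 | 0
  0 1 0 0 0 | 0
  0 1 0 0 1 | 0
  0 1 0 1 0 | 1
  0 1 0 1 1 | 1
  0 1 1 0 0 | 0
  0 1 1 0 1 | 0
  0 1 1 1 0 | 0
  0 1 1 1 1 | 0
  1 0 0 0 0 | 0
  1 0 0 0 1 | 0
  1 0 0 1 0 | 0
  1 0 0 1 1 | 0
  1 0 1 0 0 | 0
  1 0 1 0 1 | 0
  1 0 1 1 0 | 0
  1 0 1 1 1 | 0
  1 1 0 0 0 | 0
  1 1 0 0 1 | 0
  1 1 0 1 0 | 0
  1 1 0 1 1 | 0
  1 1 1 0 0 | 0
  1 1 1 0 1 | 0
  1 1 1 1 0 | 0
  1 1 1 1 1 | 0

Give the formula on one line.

((~c & (d & ((b | ~d) | (a & (c & d))))) & (~a | ~d))

  ~c = 11110000111100001111000011110000
  ~d = 11001100110011001100110011001100
  (b | ~d) = 11001100111111111100110011111111
  (c & d) = 00000011000000110000001100000011
  (a & (c & d)) = 00000000000000000000001100000011
  ((b | ~d) | (a & (c & d))) = 11001100111111111100111111111111
  (d & ((b | ~d) | (a & (c & d)))) = 00000000001100110000001100110011
  (~c & (d & ((b | ~d) | (a & (c & d))))) = 00000000001100000000000000110000
  ~a = 11111111111111110000000000000000
  (~a | ~d) = 11111111111111111100110011001100
  ((~c & (d & ((b | ~d) | (a & (c & d))))) & (~a | ~d)) = 00000000001100000000000000000000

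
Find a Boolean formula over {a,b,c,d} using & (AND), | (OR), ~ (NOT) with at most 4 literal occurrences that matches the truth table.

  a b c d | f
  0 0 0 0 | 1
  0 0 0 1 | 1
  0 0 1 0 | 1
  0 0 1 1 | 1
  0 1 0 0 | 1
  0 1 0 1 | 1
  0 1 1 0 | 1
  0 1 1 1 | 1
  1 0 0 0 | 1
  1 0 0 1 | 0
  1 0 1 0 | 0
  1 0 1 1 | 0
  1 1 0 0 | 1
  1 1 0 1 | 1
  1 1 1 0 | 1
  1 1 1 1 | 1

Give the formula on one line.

(b | ((~d & ~c) | ~a))

  ~d = 1010101010101010
  ~c = 1100110011001100
  (~d & ~c) = 1000100010001000
  ~a = 1111111100000000
  ((~d & ~c) | ~a) = 1111111110001000
  (b | ((~d & ~c) | ~a)) = 1111111110001111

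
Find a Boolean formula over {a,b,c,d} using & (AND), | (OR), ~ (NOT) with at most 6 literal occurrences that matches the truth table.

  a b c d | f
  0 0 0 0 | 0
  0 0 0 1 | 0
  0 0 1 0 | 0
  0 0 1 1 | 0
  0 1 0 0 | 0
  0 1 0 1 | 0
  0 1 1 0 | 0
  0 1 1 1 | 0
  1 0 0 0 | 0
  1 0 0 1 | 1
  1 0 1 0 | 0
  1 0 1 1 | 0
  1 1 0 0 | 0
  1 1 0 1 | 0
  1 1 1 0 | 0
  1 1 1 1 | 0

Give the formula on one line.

  ~c = 1100110011001100
  (~c & a) = 0000000011001100
  (d & (~c & a)) = 0000000001000100
  ~b = 1111000011110000
  (b | ~c) = 1100111111001111
  (~b & (b | ~c)) = 1100000011000000
  ((d & (~c & a)) & (~b & (b | ~c))) = 0000000001000000

((d & (~c & a)) & (~b & (b | ~c)))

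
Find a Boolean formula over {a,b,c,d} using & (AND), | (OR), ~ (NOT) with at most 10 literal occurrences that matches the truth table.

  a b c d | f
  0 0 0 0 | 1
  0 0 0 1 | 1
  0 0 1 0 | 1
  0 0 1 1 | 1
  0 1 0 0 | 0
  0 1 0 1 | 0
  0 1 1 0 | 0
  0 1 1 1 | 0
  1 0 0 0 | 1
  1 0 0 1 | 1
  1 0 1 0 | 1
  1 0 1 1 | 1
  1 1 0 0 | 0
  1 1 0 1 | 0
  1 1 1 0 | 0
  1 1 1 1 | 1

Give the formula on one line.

  ~b = 1111000011110000
  ~c = 1100110011001100
  (~c | a) = 1100110011111111
  ((~c | a) & c) = 0000000000110011
  (~b & c) = 0011000000110000
  (a & c) = 0000000000110011
  (d & (a & c)) = 0000000000010001
  ((~b & c) | (d & (a & c))) = 0011000000110001
  (((~c | a) & c) & ((~b & c) | (d & (a & c)))) = 0000000000110001
  (~b | (((~c | a) & c) & ((~b & c) | (d & (a & c))))) = 1111000011110001

(~b | (((~c | a) & c) & ((~b & c) | (d & (a & c)))))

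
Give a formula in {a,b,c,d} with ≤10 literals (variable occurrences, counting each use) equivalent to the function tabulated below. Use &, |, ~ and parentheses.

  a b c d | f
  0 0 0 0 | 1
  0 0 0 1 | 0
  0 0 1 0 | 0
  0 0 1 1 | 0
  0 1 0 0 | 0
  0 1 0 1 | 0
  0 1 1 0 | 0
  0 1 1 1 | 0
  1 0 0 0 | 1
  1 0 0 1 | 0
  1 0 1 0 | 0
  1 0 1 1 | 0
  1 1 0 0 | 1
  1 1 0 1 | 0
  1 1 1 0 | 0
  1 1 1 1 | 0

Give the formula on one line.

  ~c = 1100110011001100
  ~b = 1111000011110000
  (~b | a) = 1111000011111111
  ~d = 1010101010101010
  ((~b | a) & ~d) = 1010000010101010
  (b & a) = 0000000000001111
  ((b & a) & c) = 0000000000000011
  (((~b | a) & ~d) | ((b & a) & c)) = 1010000010101011
  (~c & (((~b | a) & ~d) | ((b & a) & c))) = 1000000010001000

(~c & (((~b | a) & ~d) | ((b & a) & c)))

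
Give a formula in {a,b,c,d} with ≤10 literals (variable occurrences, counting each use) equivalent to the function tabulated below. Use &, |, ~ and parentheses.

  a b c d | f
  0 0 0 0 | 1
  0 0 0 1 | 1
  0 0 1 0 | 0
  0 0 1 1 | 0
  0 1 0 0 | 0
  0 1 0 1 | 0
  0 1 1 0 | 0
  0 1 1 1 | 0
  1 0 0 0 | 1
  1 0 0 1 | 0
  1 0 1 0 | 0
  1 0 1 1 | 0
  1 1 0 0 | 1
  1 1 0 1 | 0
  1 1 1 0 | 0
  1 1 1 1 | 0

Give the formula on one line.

  ~c = 1100110011001100
  ~d = 1010101010101010
  ~a = 1111111100000000
  (d & ~a) = 0101010100000000
  (~d | (d & ~a)) = 1111111110101010
  (~c & (~d | (d & ~a))) = 1100110010001000
  ~b = 1111000011110000
  (a | c) = 0011001111111111
  ((a | c) & ~c) = 0000000011001100
  (~b | ((a | c) & ~c)) = 1111000011111100
  ((~c & (~d | (d & ~a))) & (~b | ((a | c) & ~c))) = 1100000010001000

((~c & (~d | (d & ~a))) & (~b | ((a | c) & ~c)))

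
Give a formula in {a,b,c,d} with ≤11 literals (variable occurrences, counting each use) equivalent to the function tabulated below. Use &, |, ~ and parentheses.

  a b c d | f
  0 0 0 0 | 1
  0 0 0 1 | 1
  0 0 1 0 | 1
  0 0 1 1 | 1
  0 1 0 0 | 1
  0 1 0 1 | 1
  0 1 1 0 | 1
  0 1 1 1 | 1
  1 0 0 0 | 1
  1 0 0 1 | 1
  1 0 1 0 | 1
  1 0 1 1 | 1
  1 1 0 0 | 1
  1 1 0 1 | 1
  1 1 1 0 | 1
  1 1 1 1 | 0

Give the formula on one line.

  ~b = 1111000011110000
  ~a = 1111111100000000
  ~d = 1010101010101010
  (~b | ~d) = 1111101011111010
  (b & (~b | ~d)) = 0000101000001010
  (a | ~d) = 1010101011111111
  ~c = 1100110011001100
  (~c | ~a) = 1111111111001100
  ((a | ~d) & (~c | ~a)) = 1010101011001100
  ((b & (~b | ~d)) | ((a | ~d) & (~c | ~a))) = 1010101011001110
  (~a | ((b & (~b | ~d)) | ((a | ~d) & (~c | ~a)))) = 1111111111001110
  (~b | (~a | ((b & (~b | ~d)) | ((a | ~d) & (~c | ~a))))) = 1111111111111110

(~b | (~a | ((b & (~b | ~d)) | ((a | ~d) & (~c | ~a)))))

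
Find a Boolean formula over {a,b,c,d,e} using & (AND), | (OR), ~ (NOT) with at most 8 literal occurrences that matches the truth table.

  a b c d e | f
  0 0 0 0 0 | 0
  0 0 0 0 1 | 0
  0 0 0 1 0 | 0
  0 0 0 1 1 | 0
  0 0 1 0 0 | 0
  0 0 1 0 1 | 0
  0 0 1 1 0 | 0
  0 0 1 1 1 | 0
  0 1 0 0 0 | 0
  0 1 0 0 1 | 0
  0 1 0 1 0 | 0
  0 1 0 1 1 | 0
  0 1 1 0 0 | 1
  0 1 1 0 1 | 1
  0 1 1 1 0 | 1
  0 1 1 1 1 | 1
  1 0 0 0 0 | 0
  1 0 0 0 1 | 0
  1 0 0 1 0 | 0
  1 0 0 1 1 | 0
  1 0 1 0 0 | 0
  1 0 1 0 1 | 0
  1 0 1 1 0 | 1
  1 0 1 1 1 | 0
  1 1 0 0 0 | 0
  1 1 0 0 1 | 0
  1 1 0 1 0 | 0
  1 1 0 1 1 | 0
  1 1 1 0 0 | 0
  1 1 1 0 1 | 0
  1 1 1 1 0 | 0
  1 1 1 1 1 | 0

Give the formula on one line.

  ~e = 10101010101010101010101010101010
  (a & ~e) = 00000000000000001010101010101010
  (b | (a & ~e)) = 00000000111111111010101011111111
  ~b = 11111111000000001111111100000000
  (d & ~b) = 00110011000000000011001100000000
  ~a = 11111111111111110000000000000000
  ((d & ~b) | ~a) = 11111111111111110011001100000000
  (c & ((d & ~b) | ~a)) = 00001111000011110000001100000000
  ((b | (a & ~e)) & (c & ((d & ~b) | ~a))) = 00000000000011110000001000000000

((b | (a & ~e)) & (c & ((d & ~b) | ~a)))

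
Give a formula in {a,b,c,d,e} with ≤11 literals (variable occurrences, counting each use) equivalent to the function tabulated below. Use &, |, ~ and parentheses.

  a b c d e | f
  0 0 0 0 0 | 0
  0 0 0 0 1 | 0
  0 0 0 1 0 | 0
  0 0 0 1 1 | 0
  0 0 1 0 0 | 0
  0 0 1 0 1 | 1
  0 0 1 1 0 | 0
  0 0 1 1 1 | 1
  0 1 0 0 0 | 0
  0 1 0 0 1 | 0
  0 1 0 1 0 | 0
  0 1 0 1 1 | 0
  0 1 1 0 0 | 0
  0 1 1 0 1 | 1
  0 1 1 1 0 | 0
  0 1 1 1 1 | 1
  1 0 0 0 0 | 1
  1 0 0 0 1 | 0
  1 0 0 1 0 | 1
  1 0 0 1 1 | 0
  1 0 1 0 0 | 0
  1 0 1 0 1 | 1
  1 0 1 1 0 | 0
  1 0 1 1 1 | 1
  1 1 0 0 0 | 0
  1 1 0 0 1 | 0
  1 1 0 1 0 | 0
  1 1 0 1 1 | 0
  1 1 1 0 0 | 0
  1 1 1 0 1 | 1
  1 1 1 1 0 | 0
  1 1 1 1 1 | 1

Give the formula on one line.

  (c & e) = 00000101000001010000010100000101
  ~c = 11110000111100001111000011110000
  (d & b) = 00000000001100110000000000110011
  (~c | (d & b)) = 11110000111100111111000011110011
  ~e = 10101010101010101010101010101010
  ~b = 11111111000000001111111100000000
  (~e & ~b) = 10101010000000001010101000000000
  ((~c | (d & b)) & (~e & ~b)) = 10100000000000001010000000000000
  (a | c) = 00001111000011111111111111111111
  (((~c | (d & b)) & (~e & ~b)) & (a | c)) = 00000000000000001010000000000000
  ((c & e) | (((~c | (d & b)) & (~e & ~b)) & (a | c))) = 00000101000001011010010100000101

((c & e) | (((~c | (d & b)) & (~e & ~b)) & (a | c)))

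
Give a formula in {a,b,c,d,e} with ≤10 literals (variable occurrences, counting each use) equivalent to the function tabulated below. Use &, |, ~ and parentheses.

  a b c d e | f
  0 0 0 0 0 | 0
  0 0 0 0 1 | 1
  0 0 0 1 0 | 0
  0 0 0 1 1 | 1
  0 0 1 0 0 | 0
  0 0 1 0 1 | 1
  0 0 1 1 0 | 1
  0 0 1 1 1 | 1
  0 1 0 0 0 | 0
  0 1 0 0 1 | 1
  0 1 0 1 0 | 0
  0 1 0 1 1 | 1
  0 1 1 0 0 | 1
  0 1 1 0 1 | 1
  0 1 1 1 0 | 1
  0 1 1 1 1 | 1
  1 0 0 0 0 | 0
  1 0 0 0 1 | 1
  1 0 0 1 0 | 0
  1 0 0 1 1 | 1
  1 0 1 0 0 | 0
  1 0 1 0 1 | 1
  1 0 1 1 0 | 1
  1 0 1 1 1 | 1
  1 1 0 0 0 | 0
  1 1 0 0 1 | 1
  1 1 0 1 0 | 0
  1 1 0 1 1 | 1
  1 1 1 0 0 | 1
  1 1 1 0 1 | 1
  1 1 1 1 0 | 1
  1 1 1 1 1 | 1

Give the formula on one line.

((((b | (e | d)) & ~d) | d) & (c | e))

  (e | d) = 01110111011101110111011101110111
  (b | (e | d)) = 01110111111111110111011111111111
  ~d = 11001100110011001100110011001100
  ((b | (e | d)) & ~d) = 01000100110011000100010011001100
  (((b | (e | d)) & ~d) | d) = 01110111111111110111011111111111
  (c | e) = 01011111010111110101111101011111
  ((((b | (e | d)) & ~d) | d) & (c | e)) = 01010111010111110101011101011111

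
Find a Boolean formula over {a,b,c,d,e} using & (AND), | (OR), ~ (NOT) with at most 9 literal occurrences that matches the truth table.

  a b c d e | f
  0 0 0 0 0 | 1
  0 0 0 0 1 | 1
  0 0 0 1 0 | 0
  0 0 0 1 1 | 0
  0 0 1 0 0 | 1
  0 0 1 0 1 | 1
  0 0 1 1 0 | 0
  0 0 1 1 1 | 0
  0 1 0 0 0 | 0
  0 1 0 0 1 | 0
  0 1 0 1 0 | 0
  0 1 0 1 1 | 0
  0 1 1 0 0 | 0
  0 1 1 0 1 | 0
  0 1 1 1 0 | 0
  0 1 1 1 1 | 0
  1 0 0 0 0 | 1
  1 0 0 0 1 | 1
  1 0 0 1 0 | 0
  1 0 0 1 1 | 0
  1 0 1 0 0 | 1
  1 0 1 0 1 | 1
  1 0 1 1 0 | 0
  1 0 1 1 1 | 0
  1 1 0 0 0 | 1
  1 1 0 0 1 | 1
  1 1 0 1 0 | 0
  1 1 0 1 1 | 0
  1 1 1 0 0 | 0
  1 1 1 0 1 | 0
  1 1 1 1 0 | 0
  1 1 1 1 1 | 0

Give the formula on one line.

  ~d = 11001100110011001100110011001100
  ~b = 11111111000000001111111100000000
  (~d | ~b) = 11111111110011001111111111001100
  ~c = 11110000111100001111000011110000
  (~c & a) = 00000000000000001111000011110000
  (~b | (~c & a)) = 11111111000000001111111111110000
  ((~d | ~b) & (~b | (~c & a))) = 11111111000000001111111111000000
  (b | ~d) = 11001100111111111100110011111111
  (((~d | ~b) & (~b | (~c & a))) & (b | ~d)) = 11001100000000001100110011000000

(((~d | ~b) & (~b | (~c & a))) & (b | ~d))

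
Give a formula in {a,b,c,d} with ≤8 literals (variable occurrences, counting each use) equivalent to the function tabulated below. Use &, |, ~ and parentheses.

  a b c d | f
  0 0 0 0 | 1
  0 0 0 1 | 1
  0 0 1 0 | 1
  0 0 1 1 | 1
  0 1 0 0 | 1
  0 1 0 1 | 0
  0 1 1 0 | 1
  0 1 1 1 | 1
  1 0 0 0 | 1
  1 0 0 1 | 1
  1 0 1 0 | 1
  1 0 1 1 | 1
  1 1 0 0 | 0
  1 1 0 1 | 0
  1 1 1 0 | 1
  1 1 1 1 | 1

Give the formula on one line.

(c | (((~a & (c & b)) | ~b) | ((c | ~d) & ~a)))

  ~a = 1111111100000000
  (c & b) = 0000001100000011
  (~a & (c & b)) = 0000001100000000
  ~b = 1111000011110000
  ((~a & (c & b)) | ~b) = 1111001111110000
  ~d = 1010101010101010
  (c | ~d) = 1011101110111011
  ((c | ~d) & ~a) = 1011101100000000
  (((~a & (c & b)) | ~b) | ((c | ~d) & ~a)) = 1111101111110000
  (c | (((~a & (c & b)) | ~b) | ((c | ~d) & ~a))) = 1111101111110011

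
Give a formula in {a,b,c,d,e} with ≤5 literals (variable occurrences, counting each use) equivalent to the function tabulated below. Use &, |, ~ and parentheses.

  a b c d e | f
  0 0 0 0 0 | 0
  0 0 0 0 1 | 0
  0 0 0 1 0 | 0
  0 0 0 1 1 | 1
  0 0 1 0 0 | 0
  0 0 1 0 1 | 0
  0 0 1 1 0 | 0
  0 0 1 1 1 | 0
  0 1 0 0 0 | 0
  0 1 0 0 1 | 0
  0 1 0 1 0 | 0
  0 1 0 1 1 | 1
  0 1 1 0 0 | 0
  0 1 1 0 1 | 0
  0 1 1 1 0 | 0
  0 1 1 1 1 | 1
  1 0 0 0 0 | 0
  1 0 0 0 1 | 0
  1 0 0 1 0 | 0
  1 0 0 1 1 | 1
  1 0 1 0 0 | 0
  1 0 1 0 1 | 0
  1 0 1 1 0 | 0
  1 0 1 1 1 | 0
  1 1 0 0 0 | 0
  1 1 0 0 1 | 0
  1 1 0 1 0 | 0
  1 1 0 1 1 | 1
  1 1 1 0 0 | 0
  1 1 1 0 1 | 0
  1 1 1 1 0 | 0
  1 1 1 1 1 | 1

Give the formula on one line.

(d & (e & (~c | b)))

  ~c = 11110000111100001111000011110000
  (~c | b) = 11110000111111111111000011111111
  (e & (~c | b)) = 01010000010101010101000001010101
  (d & (e & (~c | b))) = 00010000000100010001000000010001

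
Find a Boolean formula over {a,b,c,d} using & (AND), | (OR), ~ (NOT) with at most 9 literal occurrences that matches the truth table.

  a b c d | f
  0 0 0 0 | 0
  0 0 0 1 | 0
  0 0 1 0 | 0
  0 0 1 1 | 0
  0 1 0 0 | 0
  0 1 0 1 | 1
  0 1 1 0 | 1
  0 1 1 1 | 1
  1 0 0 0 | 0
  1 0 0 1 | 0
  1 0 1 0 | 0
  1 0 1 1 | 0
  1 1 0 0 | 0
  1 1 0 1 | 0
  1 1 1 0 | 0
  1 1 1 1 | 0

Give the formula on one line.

((d | c) & ((~a & (~c | ((a | b) | (d | a)))) & b))

  (d | c) = 0111011101110111
  ~a = 1111111100000000
  ~c = 1100110011001100
  (a | b) = 0000111111111111
  (d | a) = 0101010111111111
  ((a | b) | (d | a)) = 0101111111111111
  (~c | ((a | b) | (d | a))) = 1101111111111111
  (~a & (~c | ((a | b) | (d | a)))) = 1101111100000000
  ((~a & (~c | ((a | b) | (d | a)))) & b) = 0000111100000000
  ((d | c) & ((~a & (~c | ((a | b) | (d | a)))) & b)) = 0000011100000000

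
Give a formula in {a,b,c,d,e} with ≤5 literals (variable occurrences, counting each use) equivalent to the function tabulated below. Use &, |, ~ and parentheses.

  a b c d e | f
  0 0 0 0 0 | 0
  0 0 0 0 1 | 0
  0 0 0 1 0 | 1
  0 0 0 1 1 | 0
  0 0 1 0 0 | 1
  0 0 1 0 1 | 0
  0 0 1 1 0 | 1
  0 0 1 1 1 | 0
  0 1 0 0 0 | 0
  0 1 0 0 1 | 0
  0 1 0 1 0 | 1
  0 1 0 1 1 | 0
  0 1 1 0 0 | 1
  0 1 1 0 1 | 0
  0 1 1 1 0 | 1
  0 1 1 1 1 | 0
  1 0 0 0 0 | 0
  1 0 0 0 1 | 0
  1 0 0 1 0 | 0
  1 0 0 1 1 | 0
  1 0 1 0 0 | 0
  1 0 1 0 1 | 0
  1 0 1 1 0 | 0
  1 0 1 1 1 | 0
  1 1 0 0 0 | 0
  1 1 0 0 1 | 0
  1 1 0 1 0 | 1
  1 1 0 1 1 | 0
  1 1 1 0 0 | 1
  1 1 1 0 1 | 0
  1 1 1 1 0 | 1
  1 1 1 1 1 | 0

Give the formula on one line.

  (c | d) = 00111111001111110011111100111111
  ~e = 10101010101010101010101010101010
  ((c | d) & ~e) = 00101010001010100010101000101010
  ~a = 11111111111111110000000000000000
  (b | ~a) = 11111111111111110000000011111111
  (((c | d) & ~e) & (b | ~a)) = 00101010001010100000000000101010

(((c | d) & ~e) & (b | ~a))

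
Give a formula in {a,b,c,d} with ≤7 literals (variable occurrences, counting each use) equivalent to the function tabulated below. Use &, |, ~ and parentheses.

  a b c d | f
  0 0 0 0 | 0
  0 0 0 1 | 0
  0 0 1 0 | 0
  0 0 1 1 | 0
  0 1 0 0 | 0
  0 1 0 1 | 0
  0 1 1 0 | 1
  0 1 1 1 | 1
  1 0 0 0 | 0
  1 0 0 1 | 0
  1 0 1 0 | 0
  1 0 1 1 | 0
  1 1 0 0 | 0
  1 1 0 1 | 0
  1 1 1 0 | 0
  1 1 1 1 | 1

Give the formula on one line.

((~a | d) & (c & b))

  ~a = 1111111100000000
  (~a | d) = 1111111101010101
  (c & b) = 0000001100000011
  ((~a | d) & (c & b)) = 0000001100000001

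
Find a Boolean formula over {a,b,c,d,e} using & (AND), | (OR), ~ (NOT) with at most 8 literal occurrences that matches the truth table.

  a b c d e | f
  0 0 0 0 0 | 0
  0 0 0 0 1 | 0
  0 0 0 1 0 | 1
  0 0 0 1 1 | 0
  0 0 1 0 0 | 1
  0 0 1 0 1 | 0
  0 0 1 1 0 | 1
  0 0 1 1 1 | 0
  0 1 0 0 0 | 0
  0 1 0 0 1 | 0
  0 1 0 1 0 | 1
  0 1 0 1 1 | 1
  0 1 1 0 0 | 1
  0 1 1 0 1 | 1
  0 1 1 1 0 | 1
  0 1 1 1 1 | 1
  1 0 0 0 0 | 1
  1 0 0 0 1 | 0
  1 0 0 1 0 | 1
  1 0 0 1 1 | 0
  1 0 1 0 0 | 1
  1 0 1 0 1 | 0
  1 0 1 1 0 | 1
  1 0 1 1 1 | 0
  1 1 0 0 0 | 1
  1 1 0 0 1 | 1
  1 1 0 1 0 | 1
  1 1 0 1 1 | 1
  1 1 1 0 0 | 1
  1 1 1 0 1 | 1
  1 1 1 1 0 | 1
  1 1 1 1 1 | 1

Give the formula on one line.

((~e | b) & ((c | d) | a))

  ~e = 10101010101010101010101010101010
  (~e | b) = 10101010111111111010101011111111
  (c | d) = 00111111001111110011111100111111
  ((c | d) | a) = 00111111001111111111111111111111
  ((~e | b) & ((c | d) | a)) = 00101010001111111010101011111111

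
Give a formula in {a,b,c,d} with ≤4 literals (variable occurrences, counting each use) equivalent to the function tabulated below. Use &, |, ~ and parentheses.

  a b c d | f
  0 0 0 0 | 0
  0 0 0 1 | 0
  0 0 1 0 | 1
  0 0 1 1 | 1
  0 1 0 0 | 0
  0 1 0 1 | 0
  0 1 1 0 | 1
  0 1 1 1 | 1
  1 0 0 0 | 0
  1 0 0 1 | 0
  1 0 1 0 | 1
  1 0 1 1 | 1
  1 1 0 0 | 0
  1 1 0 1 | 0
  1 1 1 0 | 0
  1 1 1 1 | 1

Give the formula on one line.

((d | (~a | ~b)) & c)

  ~a = 1111111100000000
  ~b = 1111000011110000
  (~a | ~b) = 1111111111110000
  (d | (~a | ~b)) = 1111111111110101
  ((d | (~a | ~b)) & c) = 0011001100110001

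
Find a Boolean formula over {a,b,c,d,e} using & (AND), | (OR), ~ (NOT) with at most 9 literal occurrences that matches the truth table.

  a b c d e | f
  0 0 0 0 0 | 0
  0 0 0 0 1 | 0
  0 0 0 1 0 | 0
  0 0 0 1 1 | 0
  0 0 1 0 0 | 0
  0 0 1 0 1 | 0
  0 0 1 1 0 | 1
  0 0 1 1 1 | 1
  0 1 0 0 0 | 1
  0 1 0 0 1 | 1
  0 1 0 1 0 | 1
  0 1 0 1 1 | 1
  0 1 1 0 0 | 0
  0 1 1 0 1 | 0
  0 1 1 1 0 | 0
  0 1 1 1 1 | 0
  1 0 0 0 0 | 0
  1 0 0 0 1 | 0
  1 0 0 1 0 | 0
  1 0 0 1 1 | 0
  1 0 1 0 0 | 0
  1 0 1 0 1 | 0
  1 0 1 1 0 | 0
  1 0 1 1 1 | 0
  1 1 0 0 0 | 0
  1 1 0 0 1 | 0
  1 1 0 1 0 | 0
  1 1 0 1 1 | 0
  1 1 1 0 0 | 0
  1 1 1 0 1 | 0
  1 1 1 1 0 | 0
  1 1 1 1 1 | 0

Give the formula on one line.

  ~a = 11111111111111110000000000000000
  (d | a) = 00110011001100111111111111111111
  ~b = 11111111000000001111111100000000
  ((d | a) & ~b) = 00110011000000001111111100000000
  ~c = 11110000111100001111000011110000
  (((d | a) & ~b) | ~c) = 11110011111100001111111111110000
  (b | c) = 00001111111111110000111111111111
  ((((d | a) & ~b) | ~c) & (b | c)) = 00000011111100000000111111110000
  (~a & ((((d | a) & ~b) | ~c) & (b | c))) = 00000011111100000000000000000000

(~a & ((((d | a) & ~b) | ~c) & (b | c)))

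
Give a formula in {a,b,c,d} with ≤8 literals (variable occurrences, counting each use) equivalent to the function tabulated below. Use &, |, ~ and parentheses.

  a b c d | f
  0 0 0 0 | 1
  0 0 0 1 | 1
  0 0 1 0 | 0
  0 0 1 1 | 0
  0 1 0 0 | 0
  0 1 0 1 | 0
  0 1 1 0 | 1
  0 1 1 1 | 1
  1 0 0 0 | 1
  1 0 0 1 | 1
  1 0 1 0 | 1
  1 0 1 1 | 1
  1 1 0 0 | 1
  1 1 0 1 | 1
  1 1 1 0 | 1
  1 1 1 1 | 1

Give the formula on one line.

((b & (~a & c)) | (a | (~c & ~b)))

  ~a = 1111111100000000
  (~a & c) = 0011001100000000
  (b & (~a & c)) = 0000001100000000
  ~c = 1100110011001100
  ~b = 1111000011110000
  (~c & ~b) = 1100000011000000
  (a | (~c & ~b)) = 1100000011111111
  ((b & (~a & c)) | (a | (~c & ~b))) = 1100001111111111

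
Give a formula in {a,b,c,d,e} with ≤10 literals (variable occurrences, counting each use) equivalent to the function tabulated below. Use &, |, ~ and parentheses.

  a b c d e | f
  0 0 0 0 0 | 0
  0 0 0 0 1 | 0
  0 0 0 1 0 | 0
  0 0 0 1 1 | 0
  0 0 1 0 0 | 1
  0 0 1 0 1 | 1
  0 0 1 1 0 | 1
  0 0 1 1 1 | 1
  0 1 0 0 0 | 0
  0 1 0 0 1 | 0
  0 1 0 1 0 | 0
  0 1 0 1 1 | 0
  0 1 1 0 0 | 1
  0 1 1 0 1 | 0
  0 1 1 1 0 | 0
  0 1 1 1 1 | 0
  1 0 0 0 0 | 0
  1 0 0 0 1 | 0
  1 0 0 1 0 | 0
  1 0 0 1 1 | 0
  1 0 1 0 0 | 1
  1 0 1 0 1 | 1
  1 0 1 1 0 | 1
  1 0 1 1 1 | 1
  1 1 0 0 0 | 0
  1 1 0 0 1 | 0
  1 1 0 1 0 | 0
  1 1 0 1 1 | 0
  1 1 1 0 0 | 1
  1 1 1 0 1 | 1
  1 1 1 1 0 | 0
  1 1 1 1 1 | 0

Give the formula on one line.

  ~b = 11111111000000001111111100000000
  ~a = 11111111111111110000000000000000
  (~b & ~a) = 11111111000000000000000000000000
  (a | (~b & ~a)) = 11111111000000001111111111111111
  ~e = 10101010101010101010101010101010
  ((a | (~b & ~a)) | ~e) = 11111111101010101111111111111111
  ~d = 11001100110011001100110011001100
  (~b | ~d) = 11111111110011001111111111001100
  ((~b | ~d) & c) = 00001111000011000000111100001100
  (((a | (~b & ~a)) | ~e) & ((~b | ~d) & c)) = 00001111000010000000111100001100

(((a | (~b & ~a)) | ~e) & ((~b | ~d) & c))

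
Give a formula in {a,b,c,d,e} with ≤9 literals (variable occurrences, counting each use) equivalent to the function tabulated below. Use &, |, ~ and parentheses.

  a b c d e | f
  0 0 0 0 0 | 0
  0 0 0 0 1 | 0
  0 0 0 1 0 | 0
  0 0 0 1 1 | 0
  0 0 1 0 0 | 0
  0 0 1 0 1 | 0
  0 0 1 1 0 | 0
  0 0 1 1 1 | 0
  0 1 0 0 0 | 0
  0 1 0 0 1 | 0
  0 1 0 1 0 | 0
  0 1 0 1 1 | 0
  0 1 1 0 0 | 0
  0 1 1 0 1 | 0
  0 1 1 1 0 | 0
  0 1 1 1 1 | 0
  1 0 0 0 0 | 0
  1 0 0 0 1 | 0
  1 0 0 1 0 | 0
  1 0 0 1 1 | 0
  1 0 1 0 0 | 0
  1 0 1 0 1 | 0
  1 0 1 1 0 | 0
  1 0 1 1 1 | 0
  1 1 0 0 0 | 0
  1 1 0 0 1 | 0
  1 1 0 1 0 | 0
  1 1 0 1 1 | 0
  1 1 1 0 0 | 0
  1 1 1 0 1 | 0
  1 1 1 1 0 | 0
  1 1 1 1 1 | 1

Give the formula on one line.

  (d & b) = 00000000001100110000000000110011
  (a & (d & b)) = 00000000000000000000000000110011
  (c & d) = 00000011000000110000001100000011
  (e & (c & d)) = 00000001000000010000000100000001
  ((a & (d & b)) & (e & (c & d))) = 00000000000000000000000000000001

((a & (d & b)) & (e & (c & d)))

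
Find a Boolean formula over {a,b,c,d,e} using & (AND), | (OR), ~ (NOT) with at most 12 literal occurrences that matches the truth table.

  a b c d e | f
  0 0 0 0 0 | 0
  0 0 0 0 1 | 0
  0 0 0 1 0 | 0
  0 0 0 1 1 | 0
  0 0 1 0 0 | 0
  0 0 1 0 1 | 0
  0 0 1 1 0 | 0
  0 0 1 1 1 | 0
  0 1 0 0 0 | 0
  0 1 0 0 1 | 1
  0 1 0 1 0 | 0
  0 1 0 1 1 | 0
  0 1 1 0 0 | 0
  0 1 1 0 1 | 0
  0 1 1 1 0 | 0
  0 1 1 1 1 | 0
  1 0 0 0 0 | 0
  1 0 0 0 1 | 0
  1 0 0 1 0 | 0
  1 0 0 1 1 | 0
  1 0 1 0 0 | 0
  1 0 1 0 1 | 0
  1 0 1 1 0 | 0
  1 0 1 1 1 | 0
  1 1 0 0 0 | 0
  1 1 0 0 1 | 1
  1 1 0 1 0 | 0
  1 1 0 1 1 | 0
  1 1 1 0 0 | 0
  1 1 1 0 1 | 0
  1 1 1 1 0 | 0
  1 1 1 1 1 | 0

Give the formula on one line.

  ~c = 11110000111100001111000011110000
  (c | e) = 01011111010111110101111101011111
  (~c & (c | e)) = 01010000010100000101000001010000
  ~d = 11001100110011001100110011001100
  (~c | e) = 11110101111101011111010111110101
  (d | ~c) = 11110011111100111111001111110011
  ((~c | e) | (d | ~c)) = 11110111111101111111011111110111
  (~d & ((~c | e) | (d | ~c))) = 11000100110001001100010011000100
  ((~c & (c | e)) & (~d & ((~c | e) | (d | ~c)))) = 01000000010000000100000001000000
  (b & ((~c & (c | e)) & (~d & ((~c | e) | (d | ~c))))) = 00000000010000000000000001000000

(b & ((~c & (c | e)) & (~d & ((~c | e) | (d | ~c)))))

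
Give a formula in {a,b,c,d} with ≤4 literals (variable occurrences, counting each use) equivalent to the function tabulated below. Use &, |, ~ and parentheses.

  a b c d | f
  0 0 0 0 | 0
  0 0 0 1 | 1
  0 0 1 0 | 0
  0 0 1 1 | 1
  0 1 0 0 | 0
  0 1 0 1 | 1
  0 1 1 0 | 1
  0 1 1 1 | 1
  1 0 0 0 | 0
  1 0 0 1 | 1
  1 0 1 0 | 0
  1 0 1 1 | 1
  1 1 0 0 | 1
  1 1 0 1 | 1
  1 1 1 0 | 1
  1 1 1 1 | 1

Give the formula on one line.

  (a | c) = 0011001111111111
  ((a | c) & b) = 0000001100001111
  (((a | c) & b) | d) = 0101011101011111

(((a | c) & b) | d)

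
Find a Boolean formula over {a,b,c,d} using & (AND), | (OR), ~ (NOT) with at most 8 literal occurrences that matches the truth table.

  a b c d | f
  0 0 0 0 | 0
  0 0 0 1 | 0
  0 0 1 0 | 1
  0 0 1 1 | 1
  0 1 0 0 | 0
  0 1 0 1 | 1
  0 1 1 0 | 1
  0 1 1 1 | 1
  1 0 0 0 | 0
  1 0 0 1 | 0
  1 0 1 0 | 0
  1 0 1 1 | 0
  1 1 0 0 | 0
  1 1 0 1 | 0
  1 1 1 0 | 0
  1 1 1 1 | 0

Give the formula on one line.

  ~a = 1111111100000000
  (c & ~a) = 0011001100000000
  ~b = 1111000011110000
  ((c & ~a) & ~b) = 0011000000000000
  (~a & b) = 0000111100000000
  (((c & ~a) & ~b) | (~a & b)) = 0011111100000000
  (a | c) = 0011001111111111
  ((a | c) | d) = 0111011111111111
  ((((c & ~a) & ~b) | (~a & b)) & ((a | c) | d)) = 0011011100000000

((((c & ~a) & ~b) | (~a & b)) & ((a | c) | d))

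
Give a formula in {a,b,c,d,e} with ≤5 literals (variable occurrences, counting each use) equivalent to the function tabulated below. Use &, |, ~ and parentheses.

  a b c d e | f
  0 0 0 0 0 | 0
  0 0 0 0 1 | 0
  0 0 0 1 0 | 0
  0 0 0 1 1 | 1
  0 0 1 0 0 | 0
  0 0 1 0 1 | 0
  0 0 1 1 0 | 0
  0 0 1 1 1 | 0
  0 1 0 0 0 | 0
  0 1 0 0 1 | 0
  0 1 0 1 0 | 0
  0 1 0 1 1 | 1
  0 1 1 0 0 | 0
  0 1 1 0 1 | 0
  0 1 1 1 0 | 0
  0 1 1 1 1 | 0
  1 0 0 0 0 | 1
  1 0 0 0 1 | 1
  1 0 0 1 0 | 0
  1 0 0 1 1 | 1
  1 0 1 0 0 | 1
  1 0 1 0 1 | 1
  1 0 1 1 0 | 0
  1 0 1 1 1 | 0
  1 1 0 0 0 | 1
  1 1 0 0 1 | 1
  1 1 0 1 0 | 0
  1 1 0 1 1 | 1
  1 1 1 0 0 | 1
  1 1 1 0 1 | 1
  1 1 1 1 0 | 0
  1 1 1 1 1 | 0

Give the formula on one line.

((~d | (e & ~c)) & (d | a))

  ~d = 11001100110011001100110011001100
  ~c = 11110000111100001111000011110000
  (e & ~c) = 01010000010100000101000001010000
  (~d | (e & ~c)) = 11011100110111001101110011011100
  (d | a) = 00110011001100111111111111111111
  ((~d | (e & ~c)) & (d | a)) = 00010000000100001101110011011100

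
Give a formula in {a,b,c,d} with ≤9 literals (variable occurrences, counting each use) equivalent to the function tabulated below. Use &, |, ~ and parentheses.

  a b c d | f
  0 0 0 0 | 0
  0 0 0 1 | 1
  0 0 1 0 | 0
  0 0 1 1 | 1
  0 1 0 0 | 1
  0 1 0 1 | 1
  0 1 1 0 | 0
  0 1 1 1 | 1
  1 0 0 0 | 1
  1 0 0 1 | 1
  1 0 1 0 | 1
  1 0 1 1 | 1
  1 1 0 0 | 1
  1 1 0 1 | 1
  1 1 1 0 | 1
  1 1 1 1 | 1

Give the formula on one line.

  ~c = 1100110011001100
  ~a = 1111111100000000
  (~c & ~a) = 1100110000000000
  ~d = 1010101010101010
  (~d & b) = 0000101000001010
  ((~c & ~a) & (~d & b)) = 0000100000000000
  (a | d) = 0101010111111111
  (((~c & ~a) & (~d & b)) | (a | d)) = 0101110111111111

(((~c & ~a) & (~d & b)) | (a | d))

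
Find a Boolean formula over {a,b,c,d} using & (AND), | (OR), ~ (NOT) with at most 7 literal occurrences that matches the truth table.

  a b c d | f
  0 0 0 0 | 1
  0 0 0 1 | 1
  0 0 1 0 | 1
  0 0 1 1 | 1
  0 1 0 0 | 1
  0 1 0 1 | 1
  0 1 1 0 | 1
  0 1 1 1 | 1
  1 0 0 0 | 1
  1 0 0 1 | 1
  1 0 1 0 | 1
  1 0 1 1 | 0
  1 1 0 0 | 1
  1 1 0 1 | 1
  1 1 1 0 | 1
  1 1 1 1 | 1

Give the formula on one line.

  ~c = 1100110011001100
  ~d = 1010101010101010
  (a & ~d) = 0000000010101010
  (~c | (a & ~d)) = 1100110011101110
  ~a = 1111111100000000
  (b | ~a) = 1111111100001111
  (~d | (b | ~a)) = 1111111110101111
  ((~c | (a & ~d)) | (~d | (b | ~a))) = 1111111111101111

((~c | (a & ~d)) | (~d | (b | ~a)))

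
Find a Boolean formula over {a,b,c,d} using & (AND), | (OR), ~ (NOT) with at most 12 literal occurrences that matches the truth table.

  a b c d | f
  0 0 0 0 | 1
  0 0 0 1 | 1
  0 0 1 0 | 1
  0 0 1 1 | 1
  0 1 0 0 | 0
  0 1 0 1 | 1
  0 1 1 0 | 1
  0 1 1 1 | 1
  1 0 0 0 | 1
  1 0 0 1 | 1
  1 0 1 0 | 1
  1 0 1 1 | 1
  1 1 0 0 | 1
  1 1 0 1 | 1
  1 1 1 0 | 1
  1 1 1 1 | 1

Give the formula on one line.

  ~a = 1111111100000000
  ~b = 1111000011110000
  (d | ~b) = 1111010111110101
  (~a & (d | ~b)) = 1111010100000000
  ((~a & (d | ~b)) | c) = 1111011100110011
  ~c = 1100110011001100
  (d | ~c) = 1101110111011101
  (d | a) = 0101010111111111
  ((d | a) | c) = 0111011111111111
  ((d | ~c) & ((d | a) | c)) = 0101010111011101
  (((~a & (d | ~b)) | c) | ((d | ~c) & ((d | a) | c))) = 1111011111111111

(((~a & (d | ~b)) | c) | ((d | ~c) & ((d | a) | c)))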